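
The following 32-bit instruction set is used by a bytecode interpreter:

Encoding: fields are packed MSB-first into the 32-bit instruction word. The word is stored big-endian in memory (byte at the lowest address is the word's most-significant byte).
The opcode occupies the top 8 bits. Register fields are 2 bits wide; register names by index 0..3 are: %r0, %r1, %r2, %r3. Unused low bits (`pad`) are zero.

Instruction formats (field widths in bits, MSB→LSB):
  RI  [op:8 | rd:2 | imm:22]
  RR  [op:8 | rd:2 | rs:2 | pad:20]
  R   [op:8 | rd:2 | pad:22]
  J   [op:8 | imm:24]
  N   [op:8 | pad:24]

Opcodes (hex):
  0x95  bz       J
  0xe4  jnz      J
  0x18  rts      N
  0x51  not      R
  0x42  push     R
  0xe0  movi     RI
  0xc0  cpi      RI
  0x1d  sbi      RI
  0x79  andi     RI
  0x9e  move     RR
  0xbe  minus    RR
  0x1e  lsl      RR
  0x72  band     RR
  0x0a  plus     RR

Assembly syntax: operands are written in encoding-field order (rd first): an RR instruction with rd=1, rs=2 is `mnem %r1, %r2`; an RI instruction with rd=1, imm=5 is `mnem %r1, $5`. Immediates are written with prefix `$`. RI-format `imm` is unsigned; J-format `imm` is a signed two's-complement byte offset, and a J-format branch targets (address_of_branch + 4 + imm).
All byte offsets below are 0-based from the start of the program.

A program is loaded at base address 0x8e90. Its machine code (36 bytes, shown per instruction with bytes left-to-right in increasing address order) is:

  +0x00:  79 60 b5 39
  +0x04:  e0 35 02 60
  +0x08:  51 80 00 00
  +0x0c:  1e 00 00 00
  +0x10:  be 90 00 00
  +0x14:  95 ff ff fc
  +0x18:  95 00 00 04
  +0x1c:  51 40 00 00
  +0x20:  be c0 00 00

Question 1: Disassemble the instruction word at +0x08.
@+08  big-endian(51 80 00 00) = 0x51800000
  opcode bits[31:24]=0x51: not/R
  rd@[23:22]=0x2 ⇒ %r2

not %r2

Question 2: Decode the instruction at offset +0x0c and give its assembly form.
lsl %r0, %r0

[0c] 1e 00 00 00 → 0x1e000000
  opcode bits[31:24]=0x1e: lsl/RR
  rd: (w>>22)&0x3=0x0 → %r0
  rs: (w>>20)&0x3=0x0 → %r0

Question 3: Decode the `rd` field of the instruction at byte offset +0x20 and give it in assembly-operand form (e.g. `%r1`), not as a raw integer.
off 0x20: read be c0 00 00 as big → 0xbec00000
  op=0xbec00000>>24=0xbe ⇒ minus (RR)
  [23:22] rd=3 = %r3
  [21:20] rs=0 = %r0

%r3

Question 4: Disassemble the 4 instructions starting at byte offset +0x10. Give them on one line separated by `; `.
minus %r2, %r1; bz $-4; bz $4; not %r1

@+10  big-endian(be 90 00 00) = 0xbe900000
  top 8b → 0xbe → minus [RR]
  rd@[23:22]=0x2 ⇒ %r2
  rs@[21:20]=0x1 ⇒ %r1
@+14  big-endian(95 ff ff fc) = 0x95fffffc
  top 8b → 0x95 → bz [J]
  imm@[23:0]=0xfffffc (s24→-4) ⇒ $-4
@+18  big-endian(95 00 00 04) = 0x95000004
  top 8b → 0x95 → bz [J]
  imm@[23:0]=0x4 ⇒ $4
@+1c  big-endian(51 40 00 00) = 0x51400000
  top 8b → 0x51 → not [R]
  rd@[23:22]=0x1 ⇒ %r1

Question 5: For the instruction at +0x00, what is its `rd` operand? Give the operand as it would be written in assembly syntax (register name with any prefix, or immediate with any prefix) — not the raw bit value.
+0x00: 79 60 b5 39 ⇒ word 0x7960b539 (big)
  opcode bits[31:24]=0x79: andi/RI
  [23:22] rd=1 = %r1
  [21:0] imm=2143545 = $2143545

%r1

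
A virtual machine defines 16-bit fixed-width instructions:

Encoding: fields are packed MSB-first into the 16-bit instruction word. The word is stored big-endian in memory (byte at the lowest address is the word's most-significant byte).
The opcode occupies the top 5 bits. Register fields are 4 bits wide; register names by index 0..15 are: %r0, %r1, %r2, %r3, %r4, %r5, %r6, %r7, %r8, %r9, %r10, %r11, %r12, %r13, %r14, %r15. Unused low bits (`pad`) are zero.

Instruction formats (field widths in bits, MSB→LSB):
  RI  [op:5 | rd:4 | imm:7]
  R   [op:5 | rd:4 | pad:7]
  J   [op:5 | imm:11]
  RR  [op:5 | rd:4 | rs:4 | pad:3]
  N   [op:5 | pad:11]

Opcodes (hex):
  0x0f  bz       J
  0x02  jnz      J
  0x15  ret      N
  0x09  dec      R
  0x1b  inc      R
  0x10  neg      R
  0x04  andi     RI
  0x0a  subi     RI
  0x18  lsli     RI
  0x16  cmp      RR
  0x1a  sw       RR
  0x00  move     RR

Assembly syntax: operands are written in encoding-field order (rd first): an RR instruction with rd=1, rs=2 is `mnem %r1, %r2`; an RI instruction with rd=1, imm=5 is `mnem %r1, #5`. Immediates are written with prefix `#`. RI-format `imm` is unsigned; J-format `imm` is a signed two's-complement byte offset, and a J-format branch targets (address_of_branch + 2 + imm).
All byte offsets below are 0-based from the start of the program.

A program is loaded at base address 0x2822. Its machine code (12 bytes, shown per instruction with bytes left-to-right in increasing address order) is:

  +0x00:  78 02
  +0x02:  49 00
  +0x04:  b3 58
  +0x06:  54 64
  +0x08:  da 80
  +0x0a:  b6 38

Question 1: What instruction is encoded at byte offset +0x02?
dec %r2

+0x02: 49 00 ⇒ word 0x4900 (big)
  op=0x4900>>11=0x9 ⇒ dec (R)
  [10:7] rd=2 = %r2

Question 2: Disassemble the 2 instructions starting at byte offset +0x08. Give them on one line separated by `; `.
inc %r5; cmp %r12, %r7

+0x08: da 80 ⇒ word 0xda80 (big)
  opcode bits[15:11]=0x1b: inc/R
  rd@[10:7]=0x5 ⇒ %r5
+0x0a: b6 38 ⇒ word 0xb638 (big)
  opcode bits[15:11]=0x16: cmp/RR
  rd@[10:7]=0xc ⇒ %r12
  rs@[6:3]=0x7 ⇒ %r7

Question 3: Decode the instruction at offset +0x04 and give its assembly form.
+0x04: b3 58 ⇒ word 0xb358 (big)
  opcode bits[15:11]=0x16: cmp/RR
  rd: (w>>7)&0xf=0x6 → %r6
  rs: (w>>3)&0xf=0xb → %r11

cmp %r6, %r11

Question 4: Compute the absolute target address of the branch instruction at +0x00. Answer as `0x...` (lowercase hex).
@+00  big-endian(78 02) = 0x7802
  top 5b → 0xf → bz [J]
  [10:0] imm=2 = #2
  target = base 0x2822 + off 0x00 + 2 + imm 2 = 0x2826

0x2826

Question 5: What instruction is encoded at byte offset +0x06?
@+06  big-endian(54 64) = 0x5464
  top 5b → 0xa → subi [RI]
  rd@[10:7]=0x8 ⇒ %r8
  imm@[6:0]=0x64 ⇒ #100

subi %r8, #100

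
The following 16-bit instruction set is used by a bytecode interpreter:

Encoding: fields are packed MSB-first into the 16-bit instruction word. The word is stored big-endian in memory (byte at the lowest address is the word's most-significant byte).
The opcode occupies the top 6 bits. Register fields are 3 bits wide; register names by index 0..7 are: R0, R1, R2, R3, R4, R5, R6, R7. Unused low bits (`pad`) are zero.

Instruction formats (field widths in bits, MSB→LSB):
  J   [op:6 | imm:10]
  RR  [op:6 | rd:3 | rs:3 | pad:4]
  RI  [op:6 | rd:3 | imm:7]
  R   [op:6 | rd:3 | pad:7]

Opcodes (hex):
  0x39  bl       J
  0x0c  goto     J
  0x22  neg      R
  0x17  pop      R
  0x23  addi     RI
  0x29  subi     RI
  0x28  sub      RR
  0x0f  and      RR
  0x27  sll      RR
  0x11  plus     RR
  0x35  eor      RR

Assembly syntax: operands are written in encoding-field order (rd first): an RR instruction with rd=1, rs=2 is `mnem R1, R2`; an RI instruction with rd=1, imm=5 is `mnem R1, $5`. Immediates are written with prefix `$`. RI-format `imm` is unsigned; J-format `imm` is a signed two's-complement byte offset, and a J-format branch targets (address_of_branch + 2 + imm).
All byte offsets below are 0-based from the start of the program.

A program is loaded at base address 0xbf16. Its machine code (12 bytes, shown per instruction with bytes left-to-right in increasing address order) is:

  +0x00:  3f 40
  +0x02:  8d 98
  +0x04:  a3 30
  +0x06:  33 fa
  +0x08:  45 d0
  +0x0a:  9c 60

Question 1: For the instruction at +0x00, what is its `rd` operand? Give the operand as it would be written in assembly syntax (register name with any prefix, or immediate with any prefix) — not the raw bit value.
R6

@+00  big-endian(3f 40) = 0x3f40
  opcode bits[15:10]=0xf: and/RR
  rd@[9:7]=0x6 ⇒ R6
  rs@[6:4]=0x4 ⇒ R4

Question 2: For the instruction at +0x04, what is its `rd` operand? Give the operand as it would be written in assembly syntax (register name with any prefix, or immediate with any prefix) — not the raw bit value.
[04] a3 30 → 0xa330
  op=0xa330>>10=0x28 ⇒ sub (RR)
  rd@[9:7]=0x6 ⇒ R6
  rs@[6:4]=0x3 ⇒ R3

R6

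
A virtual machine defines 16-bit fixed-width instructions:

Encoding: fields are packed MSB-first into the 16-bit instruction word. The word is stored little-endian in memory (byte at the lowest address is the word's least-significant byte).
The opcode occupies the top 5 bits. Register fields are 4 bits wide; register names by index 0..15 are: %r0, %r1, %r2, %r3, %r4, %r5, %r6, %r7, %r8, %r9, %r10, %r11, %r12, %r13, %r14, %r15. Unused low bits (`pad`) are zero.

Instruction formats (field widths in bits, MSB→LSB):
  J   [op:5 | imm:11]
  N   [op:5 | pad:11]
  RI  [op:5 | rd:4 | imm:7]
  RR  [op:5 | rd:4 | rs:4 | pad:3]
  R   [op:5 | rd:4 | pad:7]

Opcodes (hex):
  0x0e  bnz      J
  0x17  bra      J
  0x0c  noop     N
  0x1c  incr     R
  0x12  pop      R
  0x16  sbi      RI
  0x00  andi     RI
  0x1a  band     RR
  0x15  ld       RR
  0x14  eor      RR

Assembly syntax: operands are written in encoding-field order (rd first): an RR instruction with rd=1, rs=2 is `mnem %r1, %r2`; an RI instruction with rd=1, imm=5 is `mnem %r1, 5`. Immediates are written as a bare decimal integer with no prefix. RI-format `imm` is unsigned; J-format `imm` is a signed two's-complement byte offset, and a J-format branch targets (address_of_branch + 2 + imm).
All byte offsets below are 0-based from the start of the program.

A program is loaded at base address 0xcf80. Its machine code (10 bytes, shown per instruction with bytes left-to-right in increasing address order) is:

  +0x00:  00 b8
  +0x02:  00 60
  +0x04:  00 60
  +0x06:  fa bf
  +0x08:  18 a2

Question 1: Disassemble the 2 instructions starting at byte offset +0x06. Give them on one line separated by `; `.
[06] fa bf → 0xbffa
  op=0xbffa>>11=0x17 ⇒ bra (J)
  imm: (w>>0)&0x7ff=0x7fa (s11→-6) → -6
[08] 18 a2 → 0xa218
  op=0xa218>>11=0x14 ⇒ eor (RR)
  rd: (w>>7)&0xf=0x4 → %r4
  rs: (w>>3)&0xf=0x3 → %r3

bra -6; eor %r4, %r3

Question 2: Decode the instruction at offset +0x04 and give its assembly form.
noop

@+04  little-endian(00 60) = 0x6000
  op=0x6000>>11=0xc ⇒ noop (N)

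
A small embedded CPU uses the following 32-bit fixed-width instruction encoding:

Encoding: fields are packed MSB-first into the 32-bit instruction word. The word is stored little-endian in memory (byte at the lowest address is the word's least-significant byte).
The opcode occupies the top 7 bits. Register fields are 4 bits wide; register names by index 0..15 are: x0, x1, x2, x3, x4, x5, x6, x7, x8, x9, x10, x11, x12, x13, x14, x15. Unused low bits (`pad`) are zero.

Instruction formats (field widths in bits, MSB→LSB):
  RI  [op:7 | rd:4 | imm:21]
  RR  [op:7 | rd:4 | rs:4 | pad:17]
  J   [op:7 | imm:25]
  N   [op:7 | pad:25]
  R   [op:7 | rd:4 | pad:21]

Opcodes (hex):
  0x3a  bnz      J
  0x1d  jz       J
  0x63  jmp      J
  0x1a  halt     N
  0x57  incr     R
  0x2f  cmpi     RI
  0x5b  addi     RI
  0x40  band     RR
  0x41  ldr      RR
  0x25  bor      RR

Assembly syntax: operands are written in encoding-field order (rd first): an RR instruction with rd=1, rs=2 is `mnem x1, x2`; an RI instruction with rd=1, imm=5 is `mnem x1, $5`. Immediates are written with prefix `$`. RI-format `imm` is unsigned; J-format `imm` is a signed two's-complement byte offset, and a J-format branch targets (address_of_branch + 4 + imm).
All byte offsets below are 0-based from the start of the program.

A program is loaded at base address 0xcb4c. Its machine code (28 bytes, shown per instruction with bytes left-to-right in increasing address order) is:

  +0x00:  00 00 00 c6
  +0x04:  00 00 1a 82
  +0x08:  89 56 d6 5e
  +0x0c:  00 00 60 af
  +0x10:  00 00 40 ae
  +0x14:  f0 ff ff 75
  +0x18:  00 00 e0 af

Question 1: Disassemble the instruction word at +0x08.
@+08  little-endian(89 56 d6 5e) = 0x5ed65689
  opcode bits[31:25]=0x2f: cmpi/RI
  rd@[24:21]=0x6 ⇒ x6
  imm@[20:0]=0x165689 ⇒ $1463945

cmpi x6, $1463945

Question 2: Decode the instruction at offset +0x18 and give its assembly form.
incr x15

[18] 00 00 e0 af → 0xafe00000
  opcode bits[31:25]=0x57: incr/R
  rd: (w>>21)&0xf=0xf → x15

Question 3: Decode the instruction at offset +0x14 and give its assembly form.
[14] f0 ff ff 75 → 0x75fffff0
  top 7b → 0x3a → bnz [J]
  imm: (w>>0)&0x1ffffff=0x1fffff0 (s25→-16) → $-16

bnz $-16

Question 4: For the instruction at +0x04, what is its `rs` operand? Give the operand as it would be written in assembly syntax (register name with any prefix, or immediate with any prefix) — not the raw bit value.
x13

@+04  little-endian(00 00 1a 82) = 0x821a0000
  top 7b → 0x41 → ldr [RR]
  [24:21] rd=0 = x0
  [20:17] rs=13 = x13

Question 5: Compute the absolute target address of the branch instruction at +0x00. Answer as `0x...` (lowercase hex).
0xcb50

off 0x00: read 00 00 00 c6 as little → 0xc6000000
  top 7b → 0x63 → jmp [J]
  imm: (w>>0)&0x1ffffff=0x0 → $0
  target = base 0xcb4c + off 0x00 + 4 + imm 0 = 0xcb50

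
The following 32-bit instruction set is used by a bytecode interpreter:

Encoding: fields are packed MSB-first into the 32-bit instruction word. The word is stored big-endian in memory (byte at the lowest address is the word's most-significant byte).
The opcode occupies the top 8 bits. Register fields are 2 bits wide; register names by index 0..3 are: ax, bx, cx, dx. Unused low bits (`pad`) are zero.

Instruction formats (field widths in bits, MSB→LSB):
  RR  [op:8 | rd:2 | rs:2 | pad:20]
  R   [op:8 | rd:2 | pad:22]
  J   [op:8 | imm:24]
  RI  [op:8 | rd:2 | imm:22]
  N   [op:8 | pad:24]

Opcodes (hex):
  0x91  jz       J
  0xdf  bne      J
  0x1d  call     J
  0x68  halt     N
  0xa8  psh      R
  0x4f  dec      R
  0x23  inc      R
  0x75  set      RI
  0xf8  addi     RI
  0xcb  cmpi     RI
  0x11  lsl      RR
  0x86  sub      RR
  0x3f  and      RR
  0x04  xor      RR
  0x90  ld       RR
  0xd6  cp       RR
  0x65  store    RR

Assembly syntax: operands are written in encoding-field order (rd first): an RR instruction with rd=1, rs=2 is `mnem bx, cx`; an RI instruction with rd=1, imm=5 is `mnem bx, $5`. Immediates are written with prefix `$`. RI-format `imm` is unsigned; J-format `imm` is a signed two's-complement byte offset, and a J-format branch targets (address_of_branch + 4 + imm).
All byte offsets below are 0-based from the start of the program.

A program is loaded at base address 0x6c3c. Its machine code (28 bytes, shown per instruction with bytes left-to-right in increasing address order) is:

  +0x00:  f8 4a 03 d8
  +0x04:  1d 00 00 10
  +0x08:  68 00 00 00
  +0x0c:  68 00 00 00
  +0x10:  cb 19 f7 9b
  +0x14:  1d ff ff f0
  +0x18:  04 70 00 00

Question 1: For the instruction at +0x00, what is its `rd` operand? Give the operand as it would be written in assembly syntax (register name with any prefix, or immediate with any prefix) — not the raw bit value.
off 0x00: read f8 4a 03 d8 as big → 0xf84a03d8
  top 8b → 0xf8 → addi [RI]
  [23:22] rd=1 = bx
  [21:0] imm=656344 = $656344

bx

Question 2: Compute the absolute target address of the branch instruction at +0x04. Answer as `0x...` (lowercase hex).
[04] 1d 00 00 10 → 0x1d000010
  top 8b → 0x1d → call [J]
  [23:0] imm=16 = $16
  target = base 0x6c3c + off 0x04 + 4 + imm 16 = 0x6c54

0x6c54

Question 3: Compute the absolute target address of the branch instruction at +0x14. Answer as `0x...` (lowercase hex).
0x6c44

off 0x14: read 1d ff ff f0 as big → 0x1dfffff0
  op=0x1dfffff0>>24=0x1d ⇒ call (J)
  imm@[23:0]=0xfffff0 (s24→-16) ⇒ $-16
  target = base 0x6c3c + off 0x14 + 4 + imm -16 = 0x6c44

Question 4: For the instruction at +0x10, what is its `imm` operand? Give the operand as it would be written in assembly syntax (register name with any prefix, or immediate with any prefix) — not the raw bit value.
[10] cb 19 f7 9b → 0xcb19f79b
  opcode bits[31:24]=0xcb: cmpi/RI
  rd: (w>>22)&0x3=0x0 → ax
  imm: (w>>0)&0x3fffff=0x19f79b → $1701787

$1701787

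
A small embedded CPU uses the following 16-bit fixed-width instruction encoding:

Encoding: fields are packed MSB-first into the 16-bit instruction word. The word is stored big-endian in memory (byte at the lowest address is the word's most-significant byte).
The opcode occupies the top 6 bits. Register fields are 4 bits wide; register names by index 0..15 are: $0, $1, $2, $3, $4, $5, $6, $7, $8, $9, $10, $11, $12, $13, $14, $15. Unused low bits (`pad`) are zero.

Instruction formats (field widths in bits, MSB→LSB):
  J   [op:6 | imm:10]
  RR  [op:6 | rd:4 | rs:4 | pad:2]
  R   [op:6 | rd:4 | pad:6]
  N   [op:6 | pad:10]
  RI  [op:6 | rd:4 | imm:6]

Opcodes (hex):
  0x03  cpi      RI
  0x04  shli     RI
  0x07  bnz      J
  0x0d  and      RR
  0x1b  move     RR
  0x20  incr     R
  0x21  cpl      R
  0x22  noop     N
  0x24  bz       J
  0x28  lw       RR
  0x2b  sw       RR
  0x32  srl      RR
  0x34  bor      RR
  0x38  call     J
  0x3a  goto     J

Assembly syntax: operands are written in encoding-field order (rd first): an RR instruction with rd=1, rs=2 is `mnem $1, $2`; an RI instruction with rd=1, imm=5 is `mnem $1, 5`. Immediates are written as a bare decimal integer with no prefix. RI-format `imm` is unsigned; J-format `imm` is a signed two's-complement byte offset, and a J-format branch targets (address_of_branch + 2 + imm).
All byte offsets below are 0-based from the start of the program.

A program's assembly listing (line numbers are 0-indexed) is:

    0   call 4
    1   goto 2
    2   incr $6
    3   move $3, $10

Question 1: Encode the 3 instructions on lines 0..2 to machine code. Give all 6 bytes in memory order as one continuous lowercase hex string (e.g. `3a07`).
line 0 (call): pack op=0x38:6|imm=4:10 = 0xe004; big→ e0 04
line 1 (goto): pack op=0x3a:6|imm=2:10 = 0xe802; big→ e8 02
line 2 (incr): pack op=0x20:6|rd=6:4|pad=0:6 = 0x8180; big→ 81 80

e004e8028180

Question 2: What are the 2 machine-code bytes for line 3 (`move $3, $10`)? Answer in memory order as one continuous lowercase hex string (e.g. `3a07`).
6ce8

3. move fields op=0x1b:6|rd=3:4|rs=10:4|pad=0:2 → word 6ce8h → 6c e8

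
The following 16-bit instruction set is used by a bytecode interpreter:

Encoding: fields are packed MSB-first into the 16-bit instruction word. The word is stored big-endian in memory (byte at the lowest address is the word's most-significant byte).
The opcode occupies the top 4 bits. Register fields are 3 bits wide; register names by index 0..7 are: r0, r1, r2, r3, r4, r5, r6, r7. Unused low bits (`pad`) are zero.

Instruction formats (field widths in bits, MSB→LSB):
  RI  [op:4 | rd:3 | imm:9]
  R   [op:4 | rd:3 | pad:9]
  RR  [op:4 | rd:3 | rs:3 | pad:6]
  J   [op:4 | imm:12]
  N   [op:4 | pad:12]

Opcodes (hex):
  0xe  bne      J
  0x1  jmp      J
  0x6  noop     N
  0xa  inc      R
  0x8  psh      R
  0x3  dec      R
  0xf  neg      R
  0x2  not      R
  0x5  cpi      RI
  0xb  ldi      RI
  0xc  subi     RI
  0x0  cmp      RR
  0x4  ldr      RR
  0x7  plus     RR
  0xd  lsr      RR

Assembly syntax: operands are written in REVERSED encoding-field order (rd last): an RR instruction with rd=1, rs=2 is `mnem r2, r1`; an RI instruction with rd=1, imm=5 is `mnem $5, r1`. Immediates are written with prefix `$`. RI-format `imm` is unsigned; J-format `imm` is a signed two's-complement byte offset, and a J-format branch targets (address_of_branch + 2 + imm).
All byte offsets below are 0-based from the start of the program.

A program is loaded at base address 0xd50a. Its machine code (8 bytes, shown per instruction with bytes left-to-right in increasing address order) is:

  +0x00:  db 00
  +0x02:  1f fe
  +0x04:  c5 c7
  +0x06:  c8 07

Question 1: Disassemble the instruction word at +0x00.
lsr r4, r5

off 0x00: read db 00 as big → 0xdb00
  opcode bits[15:12]=0xd: lsr/RR
  [11:9] rd=5 = r5
  [8:6] rs=4 = r4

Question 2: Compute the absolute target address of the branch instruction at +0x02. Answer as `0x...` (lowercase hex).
0xd50c

+0x02: 1f fe ⇒ word 0x1ffe (big)
  opcode bits[15:12]=0x1: jmp/J
  [11:0] imm=4094 (s12→-2) = $-2
  target = base 0xd50a + off 0x02 + 2 + imm -2 = 0xd50c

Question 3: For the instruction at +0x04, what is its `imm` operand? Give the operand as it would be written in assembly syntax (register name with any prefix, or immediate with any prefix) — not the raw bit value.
[04] c5 c7 → 0xc5c7
  op=0xc5c7>>12=0xc ⇒ subi (RI)
  [11:9] rd=2 = r2
  [8:0] imm=455 = $455

$455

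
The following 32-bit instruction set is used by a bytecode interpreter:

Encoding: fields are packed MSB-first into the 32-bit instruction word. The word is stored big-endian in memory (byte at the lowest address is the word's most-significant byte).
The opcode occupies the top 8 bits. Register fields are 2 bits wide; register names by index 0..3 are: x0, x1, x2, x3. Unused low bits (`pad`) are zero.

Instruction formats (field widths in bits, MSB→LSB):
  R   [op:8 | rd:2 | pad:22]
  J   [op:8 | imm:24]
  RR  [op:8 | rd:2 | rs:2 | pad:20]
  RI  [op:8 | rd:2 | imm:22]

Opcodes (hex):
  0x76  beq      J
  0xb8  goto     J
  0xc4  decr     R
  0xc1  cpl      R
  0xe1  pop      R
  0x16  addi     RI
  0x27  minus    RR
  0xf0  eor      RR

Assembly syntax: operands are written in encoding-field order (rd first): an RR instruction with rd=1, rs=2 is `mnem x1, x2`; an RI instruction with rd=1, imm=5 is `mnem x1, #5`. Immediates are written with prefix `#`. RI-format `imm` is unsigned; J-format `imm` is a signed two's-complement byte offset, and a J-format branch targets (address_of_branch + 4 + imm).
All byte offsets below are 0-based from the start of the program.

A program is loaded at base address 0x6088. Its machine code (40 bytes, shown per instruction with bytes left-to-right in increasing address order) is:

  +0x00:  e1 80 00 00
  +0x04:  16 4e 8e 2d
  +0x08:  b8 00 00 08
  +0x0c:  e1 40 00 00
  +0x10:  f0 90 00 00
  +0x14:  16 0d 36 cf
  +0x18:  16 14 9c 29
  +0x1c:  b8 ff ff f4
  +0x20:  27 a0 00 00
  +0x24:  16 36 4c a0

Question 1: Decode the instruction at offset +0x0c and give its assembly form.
pop x1

[0c] e1 40 00 00 → 0xe1400000
  opcode bits[31:24]=0xe1: pop/R
  [23:22] rd=1 = x1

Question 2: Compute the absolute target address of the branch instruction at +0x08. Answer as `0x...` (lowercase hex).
@+08  big-endian(b8 00 00 08) = 0xb8000008
  op=0xb8000008>>24=0xb8 ⇒ goto (J)
  imm@[23:0]=0x8 ⇒ #8
  target = base 0x6088 + off 0x08 + 4 + imm 8 = 0x609c

0x609c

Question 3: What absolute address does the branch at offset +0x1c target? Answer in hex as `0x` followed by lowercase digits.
@+1c  big-endian(b8 ff ff f4) = 0xb8fffff4
  opcode bits[31:24]=0xb8: goto/J
  imm@[23:0]=0xfffff4 (s24→-12) ⇒ #-12
  target = base 0x6088 + off 0x1c + 4 + imm -12 = 0x609c

0x609c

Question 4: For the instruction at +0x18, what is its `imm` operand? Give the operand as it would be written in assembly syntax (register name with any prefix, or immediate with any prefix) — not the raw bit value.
#1350697

@+18  big-endian(16 14 9c 29) = 0x16149c29
  top 8b → 0x16 → addi [RI]
  [23:22] rd=0 = x0
  [21:0] imm=1350697 = #1350697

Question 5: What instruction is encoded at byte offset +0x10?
eor x2, x1

off 0x10: read f0 90 00 00 as big → 0xf0900000
  opcode bits[31:24]=0xf0: eor/RR
  [23:22] rd=2 = x2
  [21:20] rs=1 = x1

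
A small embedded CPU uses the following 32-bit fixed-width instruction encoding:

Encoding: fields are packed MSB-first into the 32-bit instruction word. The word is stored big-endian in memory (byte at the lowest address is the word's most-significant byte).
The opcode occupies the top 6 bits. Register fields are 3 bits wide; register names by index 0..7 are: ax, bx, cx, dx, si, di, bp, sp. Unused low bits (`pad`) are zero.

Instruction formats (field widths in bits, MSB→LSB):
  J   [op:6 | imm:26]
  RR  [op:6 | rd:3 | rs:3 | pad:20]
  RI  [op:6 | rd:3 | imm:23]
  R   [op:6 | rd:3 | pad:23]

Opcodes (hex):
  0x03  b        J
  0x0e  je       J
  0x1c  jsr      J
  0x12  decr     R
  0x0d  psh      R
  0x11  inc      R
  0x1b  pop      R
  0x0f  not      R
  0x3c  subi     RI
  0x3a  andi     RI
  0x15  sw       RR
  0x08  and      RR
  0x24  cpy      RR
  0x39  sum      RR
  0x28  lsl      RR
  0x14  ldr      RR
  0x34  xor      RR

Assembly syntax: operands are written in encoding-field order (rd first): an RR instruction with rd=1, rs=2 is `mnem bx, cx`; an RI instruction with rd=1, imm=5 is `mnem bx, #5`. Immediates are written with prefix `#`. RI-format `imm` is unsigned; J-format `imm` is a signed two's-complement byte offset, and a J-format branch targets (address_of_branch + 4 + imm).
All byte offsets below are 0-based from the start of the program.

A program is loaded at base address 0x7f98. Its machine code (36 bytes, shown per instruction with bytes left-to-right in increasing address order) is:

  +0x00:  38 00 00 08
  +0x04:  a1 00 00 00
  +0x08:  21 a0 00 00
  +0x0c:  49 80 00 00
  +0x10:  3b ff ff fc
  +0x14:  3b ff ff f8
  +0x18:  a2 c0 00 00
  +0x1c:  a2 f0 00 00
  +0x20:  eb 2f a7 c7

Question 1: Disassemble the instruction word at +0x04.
lsl cx, ax

off 0x04: read a1 00 00 00 as big → 0xa1000000
  opcode bits[31:26]=0x28: lsl/RR
  [25:23] rd=2 = cx
  [22:20] rs=0 = ax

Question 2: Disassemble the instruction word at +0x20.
[20] eb 2f a7 c7 → 0xeb2fa7c7
  top 6b → 0x3a → andi [RI]
  rd: (w>>23)&0x7=0x6 → bp
  imm: (w>>0)&0x7fffff=0x2fa7c7 → #3123143

andi bp, #3123143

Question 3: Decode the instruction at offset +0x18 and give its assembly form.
@+18  big-endian(a2 c0 00 00) = 0xa2c00000
  top 6b → 0x28 → lsl [RR]
  [25:23] rd=5 = di
  [22:20] rs=4 = si

lsl di, si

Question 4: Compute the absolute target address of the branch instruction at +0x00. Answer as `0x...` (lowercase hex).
0x7fa4

[00] 38 00 00 08 → 0x38000008
  top 6b → 0xe → je [J]
  imm: (w>>0)&0x3ffffff=0x8 → #8
  target = base 0x7f98 + off 0x00 + 4 + imm 8 = 0x7fa4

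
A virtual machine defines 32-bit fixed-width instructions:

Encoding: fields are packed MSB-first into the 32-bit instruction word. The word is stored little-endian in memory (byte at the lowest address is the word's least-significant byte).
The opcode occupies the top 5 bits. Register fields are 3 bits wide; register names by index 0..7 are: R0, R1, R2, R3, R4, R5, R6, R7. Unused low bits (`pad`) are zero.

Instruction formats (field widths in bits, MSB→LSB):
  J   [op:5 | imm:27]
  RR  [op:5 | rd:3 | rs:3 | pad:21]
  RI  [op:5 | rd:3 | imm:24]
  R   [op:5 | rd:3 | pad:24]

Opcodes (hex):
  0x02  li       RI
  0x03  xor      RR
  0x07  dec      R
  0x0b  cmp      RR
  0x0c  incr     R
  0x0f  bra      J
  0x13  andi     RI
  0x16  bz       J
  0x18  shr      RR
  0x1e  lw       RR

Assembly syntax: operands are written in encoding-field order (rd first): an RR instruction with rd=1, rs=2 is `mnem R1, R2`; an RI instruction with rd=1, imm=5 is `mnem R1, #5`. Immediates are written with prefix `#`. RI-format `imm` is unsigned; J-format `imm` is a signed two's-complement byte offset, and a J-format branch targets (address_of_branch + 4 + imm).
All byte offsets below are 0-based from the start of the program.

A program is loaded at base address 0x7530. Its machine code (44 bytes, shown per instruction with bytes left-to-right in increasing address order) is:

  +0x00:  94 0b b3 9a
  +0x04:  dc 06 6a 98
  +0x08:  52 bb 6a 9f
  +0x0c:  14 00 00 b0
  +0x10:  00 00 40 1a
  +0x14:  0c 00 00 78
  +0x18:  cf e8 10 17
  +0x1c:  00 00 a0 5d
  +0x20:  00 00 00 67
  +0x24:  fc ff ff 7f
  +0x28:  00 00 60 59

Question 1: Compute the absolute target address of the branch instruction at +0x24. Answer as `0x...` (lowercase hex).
off 0x24: read fc ff ff 7f as little → 0x7ffffffc
  top 5b → 0xf → bra [J]
  imm: (w>>0)&0x7ffffff=0x7fffffc (s27→-4) → #-4
  target = base 0x7530 + off 0x24 + 4 + imm -4 = 0x7554

0x7554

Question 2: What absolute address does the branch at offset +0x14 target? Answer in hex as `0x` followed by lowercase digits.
@+14  little-endian(0c 00 00 78) = 0x7800000c
  op=0x7800000c>>27=0xf ⇒ bra (J)
  imm@[26:0]=0xc ⇒ #12
  target = base 0x7530 + off 0x14 + 4 + imm 12 = 0x7554

0x7554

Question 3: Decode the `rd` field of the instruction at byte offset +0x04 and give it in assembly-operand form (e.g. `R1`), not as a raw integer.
R0

off 0x04: read dc 06 6a 98 as little → 0x986a06dc
  top 5b → 0x13 → andi [RI]
  rd@[26:24]=0x0 ⇒ R0
  imm@[23:0]=0x6a06dc ⇒ #6948572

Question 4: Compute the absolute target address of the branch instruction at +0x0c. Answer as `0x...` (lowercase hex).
0x7554

off 0x0c: read 14 00 00 b0 as little → 0xb0000014
  top 5b → 0x16 → bz [J]
  [26:0] imm=20 = #20
  target = base 0x7530 + off 0x0c + 4 + imm 20 = 0x7554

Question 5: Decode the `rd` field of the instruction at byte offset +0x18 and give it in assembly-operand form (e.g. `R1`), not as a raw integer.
[18] cf e8 10 17 → 0x1710e8cf
  opcode bits[31:27]=0x2: li/RI
  rd: (w>>24)&0x7=0x7 → R7
  imm: (w>>0)&0xffffff=0x10e8cf → #1108175

R7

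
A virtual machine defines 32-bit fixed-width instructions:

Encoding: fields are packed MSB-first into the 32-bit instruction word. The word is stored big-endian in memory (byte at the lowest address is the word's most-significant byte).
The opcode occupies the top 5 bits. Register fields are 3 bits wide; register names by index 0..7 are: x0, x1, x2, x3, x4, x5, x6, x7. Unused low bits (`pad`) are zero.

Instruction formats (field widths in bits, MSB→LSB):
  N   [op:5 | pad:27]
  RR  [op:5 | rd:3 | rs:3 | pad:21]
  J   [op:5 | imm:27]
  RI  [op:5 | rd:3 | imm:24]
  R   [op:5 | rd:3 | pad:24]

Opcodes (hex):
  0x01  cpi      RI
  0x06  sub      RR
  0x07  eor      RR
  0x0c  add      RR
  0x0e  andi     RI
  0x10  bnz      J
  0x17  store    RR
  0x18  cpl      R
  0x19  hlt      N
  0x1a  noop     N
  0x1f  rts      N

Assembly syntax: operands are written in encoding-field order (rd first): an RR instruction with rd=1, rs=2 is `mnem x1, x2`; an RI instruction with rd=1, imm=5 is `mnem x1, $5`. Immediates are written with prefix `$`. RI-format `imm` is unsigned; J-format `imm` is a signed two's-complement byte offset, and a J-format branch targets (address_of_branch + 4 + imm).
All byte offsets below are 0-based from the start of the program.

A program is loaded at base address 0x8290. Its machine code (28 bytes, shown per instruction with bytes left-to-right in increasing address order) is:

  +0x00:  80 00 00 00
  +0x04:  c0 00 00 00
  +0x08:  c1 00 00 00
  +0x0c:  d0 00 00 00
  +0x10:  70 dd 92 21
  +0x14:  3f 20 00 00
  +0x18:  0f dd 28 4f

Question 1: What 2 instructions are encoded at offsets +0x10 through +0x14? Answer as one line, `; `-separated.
andi x0, $14520865; eor x7, x1

off 0x10: read 70 dd 92 21 as big → 0x70dd9221
  top 5b → 0xe → andi [RI]
  rd: (w>>24)&0x7=0x0 → x0
  imm: (w>>0)&0xffffff=0xdd9221 → $14520865
off 0x14: read 3f 20 00 00 as big → 0x3f200000
  top 5b → 0x7 → eor [RR]
  rd: (w>>24)&0x7=0x7 → x7
  rs: (w>>21)&0x7=0x1 → x1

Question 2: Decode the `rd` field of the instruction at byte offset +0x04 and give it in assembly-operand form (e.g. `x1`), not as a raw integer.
x0

[04] c0 00 00 00 → 0xc0000000
  top 5b → 0x18 → cpl [R]
  [26:24] rd=0 = x0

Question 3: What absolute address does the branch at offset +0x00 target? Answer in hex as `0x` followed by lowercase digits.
0x8294

+0x00: 80 00 00 00 ⇒ word 0x80000000 (big)
  opcode bits[31:27]=0x10: bnz/J
  imm: (w>>0)&0x7ffffff=0x0 → $0
  target = base 0x8290 + off 0x00 + 4 + imm 0 = 0x8294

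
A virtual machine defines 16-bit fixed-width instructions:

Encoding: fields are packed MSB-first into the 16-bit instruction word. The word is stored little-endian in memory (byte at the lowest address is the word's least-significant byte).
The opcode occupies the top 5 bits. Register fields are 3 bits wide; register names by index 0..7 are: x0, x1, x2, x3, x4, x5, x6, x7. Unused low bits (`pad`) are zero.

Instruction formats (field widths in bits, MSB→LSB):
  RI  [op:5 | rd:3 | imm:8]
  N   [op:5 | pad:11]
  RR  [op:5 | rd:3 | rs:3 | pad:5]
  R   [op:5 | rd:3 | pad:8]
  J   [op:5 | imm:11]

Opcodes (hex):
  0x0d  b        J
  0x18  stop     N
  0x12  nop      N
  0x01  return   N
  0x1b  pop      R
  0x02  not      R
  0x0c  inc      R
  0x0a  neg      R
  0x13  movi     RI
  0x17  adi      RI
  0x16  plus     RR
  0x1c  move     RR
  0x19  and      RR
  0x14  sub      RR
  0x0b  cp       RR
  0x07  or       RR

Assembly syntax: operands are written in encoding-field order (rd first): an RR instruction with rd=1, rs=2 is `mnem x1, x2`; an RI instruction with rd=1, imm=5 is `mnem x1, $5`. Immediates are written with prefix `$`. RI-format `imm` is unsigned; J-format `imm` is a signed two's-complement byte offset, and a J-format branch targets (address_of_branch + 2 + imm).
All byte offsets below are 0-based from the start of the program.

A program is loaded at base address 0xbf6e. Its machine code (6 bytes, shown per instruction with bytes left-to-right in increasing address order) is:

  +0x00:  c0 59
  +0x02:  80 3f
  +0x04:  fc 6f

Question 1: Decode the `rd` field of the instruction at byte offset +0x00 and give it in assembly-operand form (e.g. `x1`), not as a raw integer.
@+00  little-endian(c0 59) = 0x59c0
  opcode bits[15:11]=0xb: cp/RR
  rd@[10:8]=0x1 ⇒ x1
  rs@[7:5]=0x6 ⇒ x6

x1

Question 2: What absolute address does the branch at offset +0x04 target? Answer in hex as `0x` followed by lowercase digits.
+0x04: fc 6f ⇒ word 0x6ffc (little)
  op=0x6ffc>>11=0xd ⇒ b (J)
  imm@[10:0]=0x7fc (s11→-4) ⇒ $-4
  target = base 0xbf6e + off 0x04 + 2 + imm -4 = 0xbf70

0xbf70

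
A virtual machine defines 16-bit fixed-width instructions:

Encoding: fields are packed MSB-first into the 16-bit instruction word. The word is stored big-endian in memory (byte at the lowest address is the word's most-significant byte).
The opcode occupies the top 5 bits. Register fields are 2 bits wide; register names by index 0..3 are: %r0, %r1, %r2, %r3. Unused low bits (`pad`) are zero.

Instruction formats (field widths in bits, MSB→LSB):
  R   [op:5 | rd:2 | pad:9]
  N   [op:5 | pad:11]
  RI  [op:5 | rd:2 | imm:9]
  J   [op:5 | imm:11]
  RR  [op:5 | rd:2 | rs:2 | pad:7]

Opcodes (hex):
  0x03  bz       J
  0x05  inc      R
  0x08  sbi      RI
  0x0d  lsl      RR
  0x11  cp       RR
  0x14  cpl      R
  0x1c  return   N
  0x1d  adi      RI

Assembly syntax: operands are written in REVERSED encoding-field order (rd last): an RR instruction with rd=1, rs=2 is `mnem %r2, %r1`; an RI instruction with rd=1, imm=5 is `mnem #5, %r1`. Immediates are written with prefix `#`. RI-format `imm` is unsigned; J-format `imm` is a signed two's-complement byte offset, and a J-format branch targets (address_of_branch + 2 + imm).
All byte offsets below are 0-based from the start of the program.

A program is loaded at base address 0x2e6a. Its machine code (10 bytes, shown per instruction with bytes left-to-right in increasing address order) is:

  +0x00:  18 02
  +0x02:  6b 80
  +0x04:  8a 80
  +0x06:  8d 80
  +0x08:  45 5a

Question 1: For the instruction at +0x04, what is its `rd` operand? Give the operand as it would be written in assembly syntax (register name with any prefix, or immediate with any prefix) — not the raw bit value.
%r1

[04] 8a 80 → 0x8a80
  top 5b → 0x11 → cp [RR]
  rd@[10:9]=0x1 ⇒ %r1
  rs@[8:7]=0x1 ⇒ %r1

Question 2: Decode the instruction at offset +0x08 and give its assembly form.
sbi #346, %r2

+0x08: 45 5a ⇒ word 0x455a (big)
  top 5b → 0x8 → sbi [RI]
  rd: (w>>9)&0x3=0x2 → %r2
  imm: (w>>0)&0x1ff=0x15a → #346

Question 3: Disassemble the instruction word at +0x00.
@+00  big-endian(18 02) = 0x1802
  opcode bits[15:11]=0x3: bz/J
  [10:0] imm=2 = #2

bz #2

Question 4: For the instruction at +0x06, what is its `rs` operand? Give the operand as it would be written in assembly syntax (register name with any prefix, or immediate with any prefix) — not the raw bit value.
@+06  big-endian(8d 80) = 0x8d80
  top 5b → 0x11 → cp [RR]
  [10:9] rd=2 = %r2
  [8:7] rs=3 = %r3

%r3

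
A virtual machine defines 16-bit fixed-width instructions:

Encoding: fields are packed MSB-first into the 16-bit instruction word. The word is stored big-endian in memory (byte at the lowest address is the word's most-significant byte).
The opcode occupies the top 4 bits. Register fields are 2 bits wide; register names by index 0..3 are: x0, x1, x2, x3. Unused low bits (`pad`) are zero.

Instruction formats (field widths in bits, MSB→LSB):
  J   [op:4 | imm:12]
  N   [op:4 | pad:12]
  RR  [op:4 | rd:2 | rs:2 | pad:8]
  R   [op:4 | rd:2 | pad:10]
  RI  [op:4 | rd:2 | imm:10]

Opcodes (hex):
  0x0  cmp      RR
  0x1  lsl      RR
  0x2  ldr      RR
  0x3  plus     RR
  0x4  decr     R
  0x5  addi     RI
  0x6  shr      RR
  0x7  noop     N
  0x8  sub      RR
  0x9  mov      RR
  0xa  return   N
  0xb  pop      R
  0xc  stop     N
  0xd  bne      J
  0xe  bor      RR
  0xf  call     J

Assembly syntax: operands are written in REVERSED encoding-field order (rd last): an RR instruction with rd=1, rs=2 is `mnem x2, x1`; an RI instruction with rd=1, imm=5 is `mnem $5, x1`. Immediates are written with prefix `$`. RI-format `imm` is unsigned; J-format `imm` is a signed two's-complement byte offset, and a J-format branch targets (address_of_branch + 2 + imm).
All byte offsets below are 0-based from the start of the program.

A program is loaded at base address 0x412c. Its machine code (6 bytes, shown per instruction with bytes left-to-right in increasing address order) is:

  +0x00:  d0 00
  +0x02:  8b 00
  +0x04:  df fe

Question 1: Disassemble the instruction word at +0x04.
bne $-2

@+04  big-endian(df fe) = 0xdffe
  op=0xdffe>>12=0xd ⇒ bne (J)
  imm@[11:0]=0xffe (s12→-2) ⇒ $-2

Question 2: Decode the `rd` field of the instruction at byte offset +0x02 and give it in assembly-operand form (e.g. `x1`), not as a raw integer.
x2

+0x02: 8b 00 ⇒ word 0x8b00 (big)
  top 4b → 0x8 → sub [RR]
  [11:10] rd=2 = x2
  [9:8] rs=3 = x3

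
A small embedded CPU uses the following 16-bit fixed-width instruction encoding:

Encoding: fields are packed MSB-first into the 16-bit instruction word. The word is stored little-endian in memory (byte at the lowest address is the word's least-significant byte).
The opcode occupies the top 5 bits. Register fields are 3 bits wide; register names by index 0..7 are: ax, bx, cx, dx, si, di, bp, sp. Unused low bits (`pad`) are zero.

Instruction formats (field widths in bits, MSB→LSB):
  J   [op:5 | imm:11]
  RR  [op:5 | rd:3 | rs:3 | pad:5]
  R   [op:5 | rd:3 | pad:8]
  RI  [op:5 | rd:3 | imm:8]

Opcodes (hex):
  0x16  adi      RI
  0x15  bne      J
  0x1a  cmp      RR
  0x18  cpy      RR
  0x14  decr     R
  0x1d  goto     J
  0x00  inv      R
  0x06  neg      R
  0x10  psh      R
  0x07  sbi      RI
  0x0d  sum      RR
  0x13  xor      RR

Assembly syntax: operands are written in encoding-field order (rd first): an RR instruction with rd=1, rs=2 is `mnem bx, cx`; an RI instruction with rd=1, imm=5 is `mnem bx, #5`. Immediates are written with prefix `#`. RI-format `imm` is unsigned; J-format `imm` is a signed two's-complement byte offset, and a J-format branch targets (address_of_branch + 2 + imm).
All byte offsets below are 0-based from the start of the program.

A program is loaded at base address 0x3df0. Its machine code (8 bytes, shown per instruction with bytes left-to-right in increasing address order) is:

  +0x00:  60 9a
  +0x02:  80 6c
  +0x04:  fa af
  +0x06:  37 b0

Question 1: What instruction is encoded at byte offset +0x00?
@+00  little-endian(60 9a) = 0x9a60
  op=0x9a60>>11=0x13 ⇒ xor (RR)
  [10:8] rd=2 = cx
  [7:5] rs=3 = dx

xor cx, dx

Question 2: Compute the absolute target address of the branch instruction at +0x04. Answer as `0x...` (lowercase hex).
0x3df0

+0x04: fa af ⇒ word 0xaffa (little)
  op=0xaffa>>11=0x15 ⇒ bne (J)
  imm@[10:0]=0x7fa (s11→-6) ⇒ #-6
  target = base 0x3df0 + off 0x04 + 2 + imm -6 = 0x3df0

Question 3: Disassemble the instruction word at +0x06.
+0x06: 37 b0 ⇒ word 0xb037 (little)
  top 5b → 0x16 → adi [RI]
  [10:8] rd=0 = ax
  [7:0] imm=55 = #55

adi ax, #55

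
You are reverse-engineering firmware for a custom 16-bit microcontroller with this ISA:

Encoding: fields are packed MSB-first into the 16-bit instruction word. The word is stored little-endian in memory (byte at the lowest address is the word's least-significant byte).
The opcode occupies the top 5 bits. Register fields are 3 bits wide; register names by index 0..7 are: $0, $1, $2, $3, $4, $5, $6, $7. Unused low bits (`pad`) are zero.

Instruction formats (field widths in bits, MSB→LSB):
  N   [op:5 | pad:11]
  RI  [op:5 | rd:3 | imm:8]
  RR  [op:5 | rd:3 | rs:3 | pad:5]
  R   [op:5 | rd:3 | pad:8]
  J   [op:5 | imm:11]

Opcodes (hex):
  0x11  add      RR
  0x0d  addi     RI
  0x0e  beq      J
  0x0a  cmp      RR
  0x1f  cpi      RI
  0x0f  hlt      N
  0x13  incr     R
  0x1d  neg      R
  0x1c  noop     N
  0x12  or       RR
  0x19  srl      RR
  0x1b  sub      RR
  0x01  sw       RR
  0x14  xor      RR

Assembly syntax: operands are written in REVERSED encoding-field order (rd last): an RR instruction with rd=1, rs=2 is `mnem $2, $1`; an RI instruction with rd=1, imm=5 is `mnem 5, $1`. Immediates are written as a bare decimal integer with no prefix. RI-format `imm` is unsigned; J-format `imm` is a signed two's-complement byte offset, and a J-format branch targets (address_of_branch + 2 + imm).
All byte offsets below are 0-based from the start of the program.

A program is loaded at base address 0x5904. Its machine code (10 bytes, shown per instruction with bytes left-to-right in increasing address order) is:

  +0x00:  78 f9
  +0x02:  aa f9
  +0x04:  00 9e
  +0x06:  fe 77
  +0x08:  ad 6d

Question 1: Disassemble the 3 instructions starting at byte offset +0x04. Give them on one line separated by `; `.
incr $6; beq -2; addi 173, $5

[04] 00 9e → 0x9e00
  top 5b → 0x13 → incr [R]
  rd@[10:8]=0x6 ⇒ $6
[06] fe 77 → 0x77fe
  top 5b → 0xe → beq [J]
  imm@[10:0]=0x7fe (s11→-2) ⇒ -2
[08] ad 6d → 0x6dad
  top 5b → 0xd → addi [RI]
  rd@[10:8]=0x5 ⇒ $5
  imm@[7:0]=0xad ⇒ 173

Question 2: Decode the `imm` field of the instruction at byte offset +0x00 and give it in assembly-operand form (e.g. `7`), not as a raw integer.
120

[00] 78 f9 → 0xf978
  top 5b → 0x1f → cpi [RI]
  rd: (w>>8)&0x7=0x1 → $1
  imm: (w>>0)&0xff=0x78 → 120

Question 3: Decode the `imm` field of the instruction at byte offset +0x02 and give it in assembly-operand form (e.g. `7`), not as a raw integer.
170

off 0x02: read aa f9 as little → 0xf9aa
  opcode bits[15:11]=0x1f: cpi/RI
  rd@[10:8]=0x1 ⇒ $1
  imm@[7:0]=0xaa ⇒ 170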